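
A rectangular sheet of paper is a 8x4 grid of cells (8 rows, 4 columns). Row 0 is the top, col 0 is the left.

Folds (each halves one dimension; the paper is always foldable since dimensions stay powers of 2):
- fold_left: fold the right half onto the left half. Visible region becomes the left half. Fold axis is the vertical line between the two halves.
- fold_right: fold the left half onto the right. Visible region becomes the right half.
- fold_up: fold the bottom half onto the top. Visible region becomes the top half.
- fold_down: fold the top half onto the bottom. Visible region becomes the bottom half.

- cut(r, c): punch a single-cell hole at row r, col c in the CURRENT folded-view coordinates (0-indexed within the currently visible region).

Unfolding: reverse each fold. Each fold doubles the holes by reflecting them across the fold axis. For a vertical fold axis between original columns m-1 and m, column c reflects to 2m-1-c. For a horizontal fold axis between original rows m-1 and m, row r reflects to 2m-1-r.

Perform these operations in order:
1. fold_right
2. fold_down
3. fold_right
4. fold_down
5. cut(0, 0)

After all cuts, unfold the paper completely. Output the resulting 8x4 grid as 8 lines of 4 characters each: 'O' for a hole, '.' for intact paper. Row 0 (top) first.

Answer: ....
OOOO
OOOO
....
....
OOOO
OOOO
....

Derivation:
Op 1 fold_right: fold axis v@2; visible region now rows[0,8) x cols[2,4) = 8x2
Op 2 fold_down: fold axis h@4; visible region now rows[4,8) x cols[2,4) = 4x2
Op 3 fold_right: fold axis v@3; visible region now rows[4,8) x cols[3,4) = 4x1
Op 4 fold_down: fold axis h@6; visible region now rows[6,8) x cols[3,4) = 2x1
Op 5 cut(0, 0): punch at orig (6,3); cuts so far [(6, 3)]; region rows[6,8) x cols[3,4) = 2x1
Unfold 1 (reflect across h@6): 2 holes -> [(5, 3), (6, 3)]
Unfold 2 (reflect across v@3): 4 holes -> [(5, 2), (5, 3), (6, 2), (6, 3)]
Unfold 3 (reflect across h@4): 8 holes -> [(1, 2), (1, 3), (2, 2), (2, 3), (5, 2), (5, 3), (6, 2), (6, 3)]
Unfold 4 (reflect across v@2): 16 holes -> [(1, 0), (1, 1), (1, 2), (1, 3), (2, 0), (2, 1), (2, 2), (2, 3), (5, 0), (5, 1), (5, 2), (5, 3), (6, 0), (6, 1), (6, 2), (6, 3)]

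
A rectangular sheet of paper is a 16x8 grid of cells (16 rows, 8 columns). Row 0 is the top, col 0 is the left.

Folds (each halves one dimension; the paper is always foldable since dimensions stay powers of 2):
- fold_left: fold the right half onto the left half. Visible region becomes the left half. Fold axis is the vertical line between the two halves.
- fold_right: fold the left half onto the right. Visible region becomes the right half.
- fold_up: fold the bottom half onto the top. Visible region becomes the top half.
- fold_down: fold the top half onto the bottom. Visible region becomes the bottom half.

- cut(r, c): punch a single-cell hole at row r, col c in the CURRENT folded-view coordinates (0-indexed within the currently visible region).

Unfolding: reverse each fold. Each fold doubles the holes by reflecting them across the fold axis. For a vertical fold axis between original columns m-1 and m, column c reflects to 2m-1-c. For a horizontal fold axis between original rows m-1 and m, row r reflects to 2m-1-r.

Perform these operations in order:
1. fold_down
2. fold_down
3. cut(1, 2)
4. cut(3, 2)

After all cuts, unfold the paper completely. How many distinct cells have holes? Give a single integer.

Op 1 fold_down: fold axis h@8; visible region now rows[8,16) x cols[0,8) = 8x8
Op 2 fold_down: fold axis h@12; visible region now rows[12,16) x cols[0,8) = 4x8
Op 3 cut(1, 2): punch at orig (13,2); cuts so far [(13, 2)]; region rows[12,16) x cols[0,8) = 4x8
Op 4 cut(3, 2): punch at orig (15,2); cuts so far [(13, 2), (15, 2)]; region rows[12,16) x cols[0,8) = 4x8
Unfold 1 (reflect across h@12): 4 holes -> [(8, 2), (10, 2), (13, 2), (15, 2)]
Unfold 2 (reflect across h@8): 8 holes -> [(0, 2), (2, 2), (5, 2), (7, 2), (8, 2), (10, 2), (13, 2), (15, 2)]

Answer: 8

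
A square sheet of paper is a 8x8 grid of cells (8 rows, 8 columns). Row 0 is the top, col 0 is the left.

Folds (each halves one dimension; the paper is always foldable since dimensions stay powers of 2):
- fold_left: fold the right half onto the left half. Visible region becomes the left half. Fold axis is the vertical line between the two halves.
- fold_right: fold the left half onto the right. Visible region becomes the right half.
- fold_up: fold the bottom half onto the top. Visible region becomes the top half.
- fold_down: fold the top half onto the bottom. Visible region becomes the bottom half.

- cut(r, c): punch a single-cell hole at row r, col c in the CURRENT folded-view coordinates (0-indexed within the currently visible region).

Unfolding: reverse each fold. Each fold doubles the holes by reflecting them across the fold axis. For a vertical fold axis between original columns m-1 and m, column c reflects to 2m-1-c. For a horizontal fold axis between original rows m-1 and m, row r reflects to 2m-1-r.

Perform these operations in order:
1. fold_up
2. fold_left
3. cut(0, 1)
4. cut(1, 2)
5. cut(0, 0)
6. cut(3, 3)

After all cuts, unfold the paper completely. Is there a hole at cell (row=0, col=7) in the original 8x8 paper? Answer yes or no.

Answer: yes

Derivation:
Op 1 fold_up: fold axis h@4; visible region now rows[0,4) x cols[0,8) = 4x8
Op 2 fold_left: fold axis v@4; visible region now rows[0,4) x cols[0,4) = 4x4
Op 3 cut(0, 1): punch at orig (0,1); cuts so far [(0, 1)]; region rows[0,4) x cols[0,4) = 4x4
Op 4 cut(1, 2): punch at orig (1,2); cuts so far [(0, 1), (1, 2)]; region rows[0,4) x cols[0,4) = 4x4
Op 5 cut(0, 0): punch at orig (0,0); cuts so far [(0, 0), (0, 1), (1, 2)]; region rows[0,4) x cols[0,4) = 4x4
Op 6 cut(3, 3): punch at orig (3,3); cuts so far [(0, 0), (0, 1), (1, 2), (3, 3)]; region rows[0,4) x cols[0,4) = 4x4
Unfold 1 (reflect across v@4): 8 holes -> [(0, 0), (0, 1), (0, 6), (0, 7), (1, 2), (1, 5), (3, 3), (3, 4)]
Unfold 2 (reflect across h@4): 16 holes -> [(0, 0), (0, 1), (0, 6), (0, 7), (1, 2), (1, 5), (3, 3), (3, 4), (4, 3), (4, 4), (6, 2), (6, 5), (7, 0), (7, 1), (7, 6), (7, 7)]
Holes: [(0, 0), (0, 1), (0, 6), (0, 7), (1, 2), (1, 5), (3, 3), (3, 4), (4, 3), (4, 4), (6, 2), (6, 5), (7, 0), (7, 1), (7, 6), (7, 7)]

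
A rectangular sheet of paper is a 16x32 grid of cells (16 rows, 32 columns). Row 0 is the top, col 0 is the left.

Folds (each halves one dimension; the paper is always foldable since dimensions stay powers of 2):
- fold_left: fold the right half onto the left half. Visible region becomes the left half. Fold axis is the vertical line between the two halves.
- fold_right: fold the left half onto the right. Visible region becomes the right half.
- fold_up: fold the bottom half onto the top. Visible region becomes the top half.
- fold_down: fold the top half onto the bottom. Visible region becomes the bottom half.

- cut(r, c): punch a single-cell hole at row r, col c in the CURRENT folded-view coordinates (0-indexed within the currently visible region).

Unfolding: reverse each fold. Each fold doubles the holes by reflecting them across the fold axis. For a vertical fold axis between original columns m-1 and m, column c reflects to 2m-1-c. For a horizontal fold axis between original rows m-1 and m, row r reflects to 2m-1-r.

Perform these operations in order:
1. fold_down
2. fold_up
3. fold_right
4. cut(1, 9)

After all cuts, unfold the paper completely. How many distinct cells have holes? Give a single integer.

Answer: 8

Derivation:
Op 1 fold_down: fold axis h@8; visible region now rows[8,16) x cols[0,32) = 8x32
Op 2 fold_up: fold axis h@12; visible region now rows[8,12) x cols[0,32) = 4x32
Op 3 fold_right: fold axis v@16; visible region now rows[8,12) x cols[16,32) = 4x16
Op 4 cut(1, 9): punch at orig (9,25); cuts so far [(9, 25)]; region rows[8,12) x cols[16,32) = 4x16
Unfold 1 (reflect across v@16): 2 holes -> [(9, 6), (9, 25)]
Unfold 2 (reflect across h@12): 4 holes -> [(9, 6), (9, 25), (14, 6), (14, 25)]
Unfold 3 (reflect across h@8): 8 holes -> [(1, 6), (1, 25), (6, 6), (6, 25), (9, 6), (9, 25), (14, 6), (14, 25)]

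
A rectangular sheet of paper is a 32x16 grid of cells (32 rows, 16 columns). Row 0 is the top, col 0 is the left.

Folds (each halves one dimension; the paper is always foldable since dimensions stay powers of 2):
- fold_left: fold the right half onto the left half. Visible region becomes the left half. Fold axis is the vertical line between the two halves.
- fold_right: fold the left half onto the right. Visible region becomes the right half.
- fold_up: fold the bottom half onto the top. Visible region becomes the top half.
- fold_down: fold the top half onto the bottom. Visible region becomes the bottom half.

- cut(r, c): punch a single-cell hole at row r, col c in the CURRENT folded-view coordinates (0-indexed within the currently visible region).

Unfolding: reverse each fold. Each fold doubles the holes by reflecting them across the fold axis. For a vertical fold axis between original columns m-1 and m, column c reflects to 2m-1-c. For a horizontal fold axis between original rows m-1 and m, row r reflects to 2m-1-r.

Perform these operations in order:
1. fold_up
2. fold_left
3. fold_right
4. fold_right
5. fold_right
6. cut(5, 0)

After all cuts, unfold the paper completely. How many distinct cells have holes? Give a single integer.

Op 1 fold_up: fold axis h@16; visible region now rows[0,16) x cols[0,16) = 16x16
Op 2 fold_left: fold axis v@8; visible region now rows[0,16) x cols[0,8) = 16x8
Op 3 fold_right: fold axis v@4; visible region now rows[0,16) x cols[4,8) = 16x4
Op 4 fold_right: fold axis v@6; visible region now rows[0,16) x cols[6,8) = 16x2
Op 5 fold_right: fold axis v@7; visible region now rows[0,16) x cols[7,8) = 16x1
Op 6 cut(5, 0): punch at orig (5,7); cuts so far [(5, 7)]; region rows[0,16) x cols[7,8) = 16x1
Unfold 1 (reflect across v@7): 2 holes -> [(5, 6), (5, 7)]
Unfold 2 (reflect across v@6): 4 holes -> [(5, 4), (5, 5), (5, 6), (5, 7)]
Unfold 3 (reflect across v@4): 8 holes -> [(5, 0), (5, 1), (5, 2), (5, 3), (5, 4), (5, 5), (5, 6), (5, 7)]
Unfold 4 (reflect across v@8): 16 holes -> [(5, 0), (5, 1), (5, 2), (5, 3), (5, 4), (5, 5), (5, 6), (5, 7), (5, 8), (5, 9), (5, 10), (5, 11), (5, 12), (5, 13), (5, 14), (5, 15)]
Unfold 5 (reflect across h@16): 32 holes -> [(5, 0), (5, 1), (5, 2), (5, 3), (5, 4), (5, 5), (5, 6), (5, 7), (5, 8), (5, 9), (5, 10), (5, 11), (5, 12), (5, 13), (5, 14), (5, 15), (26, 0), (26, 1), (26, 2), (26, 3), (26, 4), (26, 5), (26, 6), (26, 7), (26, 8), (26, 9), (26, 10), (26, 11), (26, 12), (26, 13), (26, 14), (26, 15)]

Answer: 32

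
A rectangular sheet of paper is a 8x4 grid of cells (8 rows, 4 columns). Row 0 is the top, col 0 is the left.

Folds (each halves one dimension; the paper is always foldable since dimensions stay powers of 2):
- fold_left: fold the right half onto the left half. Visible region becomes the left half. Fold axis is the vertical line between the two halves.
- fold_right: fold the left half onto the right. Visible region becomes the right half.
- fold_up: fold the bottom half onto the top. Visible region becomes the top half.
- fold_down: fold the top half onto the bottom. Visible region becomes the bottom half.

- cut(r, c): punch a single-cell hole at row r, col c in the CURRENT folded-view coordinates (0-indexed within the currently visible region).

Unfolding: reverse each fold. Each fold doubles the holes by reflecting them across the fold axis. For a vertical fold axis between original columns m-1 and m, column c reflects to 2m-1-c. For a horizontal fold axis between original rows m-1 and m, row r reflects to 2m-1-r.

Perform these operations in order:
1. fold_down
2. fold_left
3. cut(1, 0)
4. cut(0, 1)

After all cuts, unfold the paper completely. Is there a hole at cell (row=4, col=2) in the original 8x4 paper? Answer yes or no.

Answer: yes

Derivation:
Op 1 fold_down: fold axis h@4; visible region now rows[4,8) x cols[0,4) = 4x4
Op 2 fold_left: fold axis v@2; visible region now rows[4,8) x cols[0,2) = 4x2
Op 3 cut(1, 0): punch at orig (5,0); cuts so far [(5, 0)]; region rows[4,8) x cols[0,2) = 4x2
Op 4 cut(0, 1): punch at orig (4,1); cuts so far [(4, 1), (5, 0)]; region rows[4,8) x cols[0,2) = 4x2
Unfold 1 (reflect across v@2): 4 holes -> [(4, 1), (4, 2), (5, 0), (5, 3)]
Unfold 2 (reflect across h@4): 8 holes -> [(2, 0), (2, 3), (3, 1), (3, 2), (4, 1), (4, 2), (5, 0), (5, 3)]
Holes: [(2, 0), (2, 3), (3, 1), (3, 2), (4, 1), (4, 2), (5, 0), (5, 3)]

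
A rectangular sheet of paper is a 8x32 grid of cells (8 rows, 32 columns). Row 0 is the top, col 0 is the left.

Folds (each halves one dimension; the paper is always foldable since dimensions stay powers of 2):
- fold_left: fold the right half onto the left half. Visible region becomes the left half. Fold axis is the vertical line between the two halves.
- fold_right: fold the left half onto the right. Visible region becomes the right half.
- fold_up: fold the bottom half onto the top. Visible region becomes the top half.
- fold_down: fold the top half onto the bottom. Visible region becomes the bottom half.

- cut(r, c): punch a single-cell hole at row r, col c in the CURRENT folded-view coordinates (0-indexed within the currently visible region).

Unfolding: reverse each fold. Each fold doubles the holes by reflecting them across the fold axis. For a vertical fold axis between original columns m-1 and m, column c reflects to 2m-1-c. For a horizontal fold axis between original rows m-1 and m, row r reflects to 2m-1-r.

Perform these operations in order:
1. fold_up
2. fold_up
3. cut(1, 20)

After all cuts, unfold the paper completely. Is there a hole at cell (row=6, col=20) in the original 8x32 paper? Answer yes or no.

Op 1 fold_up: fold axis h@4; visible region now rows[0,4) x cols[0,32) = 4x32
Op 2 fold_up: fold axis h@2; visible region now rows[0,2) x cols[0,32) = 2x32
Op 3 cut(1, 20): punch at orig (1,20); cuts so far [(1, 20)]; region rows[0,2) x cols[0,32) = 2x32
Unfold 1 (reflect across h@2): 2 holes -> [(1, 20), (2, 20)]
Unfold 2 (reflect across h@4): 4 holes -> [(1, 20), (2, 20), (5, 20), (6, 20)]
Holes: [(1, 20), (2, 20), (5, 20), (6, 20)]

Answer: yes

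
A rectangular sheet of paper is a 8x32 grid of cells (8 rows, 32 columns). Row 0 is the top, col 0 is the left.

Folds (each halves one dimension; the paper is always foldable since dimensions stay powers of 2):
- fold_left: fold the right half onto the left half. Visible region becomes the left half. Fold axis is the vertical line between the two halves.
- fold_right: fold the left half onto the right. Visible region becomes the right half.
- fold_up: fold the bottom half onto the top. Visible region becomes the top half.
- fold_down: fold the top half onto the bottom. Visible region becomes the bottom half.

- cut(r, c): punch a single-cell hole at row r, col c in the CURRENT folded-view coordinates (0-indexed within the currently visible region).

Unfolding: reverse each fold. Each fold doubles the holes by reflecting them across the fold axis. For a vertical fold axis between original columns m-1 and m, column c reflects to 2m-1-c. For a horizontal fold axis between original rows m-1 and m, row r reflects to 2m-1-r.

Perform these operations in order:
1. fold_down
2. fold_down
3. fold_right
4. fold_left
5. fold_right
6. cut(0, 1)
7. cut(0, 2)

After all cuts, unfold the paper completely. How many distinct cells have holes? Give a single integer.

Op 1 fold_down: fold axis h@4; visible region now rows[4,8) x cols[0,32) = 4x32
Op 2 fold_down: fold axis h@6; visible region now rows[6,8) x cols[0,32) = 2x32
Op 3 fold_right: fold axis v@16; visible region now rows[6,8) x cols[16,32) = 2x16
Op 4 fold_left: fold axis v@24; visible region now rows[6,8) x cols[16,24) = 2x8
Op 5 fold_right: fold axis v@20; visible region now rows[6,8) x cols[20,24) = 2x4
Op 6 cut(0, 1): punch at orig (6,21); cuts so far [(6, 21)]; region rows[6,8) x cols[20,24) = 2x4
Op 7 cut(0, 2): punch at orig (6,22); cuts so far [(6, 21), (6, 22)]; region rows[6,8) x cols[20,24) = 2x4
Unfold 1 (reflect across v@20): 4 holes -> [(6, 17), (6, 18), (6, 21), (6, 22)]
Unfold 2 (reflect across v@24): 8 holes -> [(6, 17), (6, 18), (6, 21), (6, 22), (6, 25), (6, 26), (6, 29), (6, 30)]
Unfold 3 (reflect across v@16): 16 holes -> [(6, 1), (6, 2), (6, 5), (6, 6), (6, 9), (6, 10), (6, 13), (6, 14), (6, 17), (6, 18), (6, 21), (6, 22), (6, 25), (6, 26), (6, 29), (6, 30)]
Unfold 4 (reflect across h@6): 32 holes -> [(5, 1), (5, 2), (5, 5), (5, 6), (5, 9), (5, 10), (5, 13), (5, 14), (5, 17), (5, 18), (5, 21), (5, 22), (5, 25), (5, 26), (5, 29), (5, 30), (6, 1), (6, 2), (6, 5), (6, 6), (6, 9), (6, 10), (6, 13), (6, 14), (6, 17), (6, 18), (6, 21), (6, 22), (6, 25), (6, 26), (6, 29), (6, 30)]
Unfold 5 (reflect across h@4): 64 holes -> [(1, 1), (1, 2), (1, 5), (1, 6), (1, 9), (1, 10), (1, 13), (1, 14), (1, 17), (1, 18), (1, 21), (1, 22), (1, 25), (1, 26), (1, 29), (1, 30), (2, 1), (2, 2), (2, 5), (2, 6), (2, 9), (2, 10), (2, 13), (2, 14), (2, 17), (2, 18), (2, 21), (2, 22), (2, 25), (2, 26), (2, 29), (2, 30), (5, 1), (5, 2), (5, 5), (5, 6), (5, 9), (5, 10), (5, 13), (5, 14), (5, 17), (5, 18), (5, 21), (5, 22), (5, 25), (5, 26), (5, 29), (5, 30), (6, 1), (6, 2), (6, 5), (6, 6), (6, 9), (6, 10), (6, 13), (6, 14), (6, 17), (6, 18), (6, 21), (6, 22), (6, 25), (6, 26), (6, 29), (6, 30)]

Answer: 64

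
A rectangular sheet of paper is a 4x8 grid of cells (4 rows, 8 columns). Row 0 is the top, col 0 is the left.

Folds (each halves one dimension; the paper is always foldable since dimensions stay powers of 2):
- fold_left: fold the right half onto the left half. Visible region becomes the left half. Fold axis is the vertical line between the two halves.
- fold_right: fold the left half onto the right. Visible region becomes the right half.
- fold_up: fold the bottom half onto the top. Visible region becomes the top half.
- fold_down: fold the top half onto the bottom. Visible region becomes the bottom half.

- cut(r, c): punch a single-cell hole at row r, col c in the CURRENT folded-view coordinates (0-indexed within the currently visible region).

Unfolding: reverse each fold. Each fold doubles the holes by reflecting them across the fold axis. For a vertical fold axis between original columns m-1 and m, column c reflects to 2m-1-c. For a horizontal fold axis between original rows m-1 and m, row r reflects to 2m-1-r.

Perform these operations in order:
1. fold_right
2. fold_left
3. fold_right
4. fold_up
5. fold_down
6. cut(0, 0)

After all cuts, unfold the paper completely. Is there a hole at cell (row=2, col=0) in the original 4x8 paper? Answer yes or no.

Op 1 fold_right: fold axis v@4; visible region now rows[0,4) x cols[4,8) = 4x4
Op 2 fold_left: fold axis v@6; visible region now rows[0,4) x cols[4,6) = 4x2
Op 3 fold_right: fold axis v@5; visible region now rows[0,4) x cols[5,6) = 4x1
Op 4 fold_up: fold axis h@2; visible region now rows[0,2) x cols[5,6) = 2x1
Op 5 fold_down: fold axis h@1; visible region now rows[1,2) x cols[5,6) = 1x1
Op 6 cut(0, 0): punch at orig (1,5); cuts so far [(1, 5)]; region rows[1,2) x cols[5,6) = 1x1
Unfold 1 (reflect across h@1): 2 holes -> [(0, 5), (1, 5)]
Unfold 2 (reflect across h@2): 4 holes -> [(0, 5), (1, 5), (2, 5), (3, 5)]
Unfold 3 (reflect across v@5): 8 holes -> [(0, 4), (0, 5), (1, 4), (1, 5), (2, 4), (2, 5), (3, 4), (3, 5)]
Unfold 4 (reflect across v@6): 16 holes -> [(0, 4), (0, 5), (0, 6), (0, 7), (1, 4), (1, 5), (1, 6), (1, 7), (2, 4), (2, 5), (2, 6), (2, 7), (3, 4), (3, 5), (3, 6), (3, 7)]
Unfold 5 (reflect across v@4): 32 holes -> [(0, 0), (0, 1), (0, 2), (0, 3), (0, 4), (0, 5), (0, 6), (0, 7), (1, 0), (1, 1), (1, 2), (1, 3), (1, 4), (1, 5), (1, 6), (1, 7), (2, 0), (2, 1), (2, 2), (2, 3), (2, 4), (2, 5), (2, 6), (2, 7), (3, 0), (3, 1), (3, 2), (3, 3), (3, 4), (3, 5), (3, 6), (3, 7)]
Holes: [(0, 0), (0, 1), (0, 2), (0, 3), (0, 4), (0, 5), (0, 6), (0, 7), (1, 0), (1, 1), (1, 2), (1, 3), (1, 4), (1, 5), (1, 6), (1, 7), (2, 0), (2, 1), (2, 2), (2, 3), (2, 4), (2, 5), (2, 6), (2, 7), (3, 0), (3, 1), (3, 2), (3, 3), (3, 4), (3, 5), (3, 6), (3, 7)]

Answer: yes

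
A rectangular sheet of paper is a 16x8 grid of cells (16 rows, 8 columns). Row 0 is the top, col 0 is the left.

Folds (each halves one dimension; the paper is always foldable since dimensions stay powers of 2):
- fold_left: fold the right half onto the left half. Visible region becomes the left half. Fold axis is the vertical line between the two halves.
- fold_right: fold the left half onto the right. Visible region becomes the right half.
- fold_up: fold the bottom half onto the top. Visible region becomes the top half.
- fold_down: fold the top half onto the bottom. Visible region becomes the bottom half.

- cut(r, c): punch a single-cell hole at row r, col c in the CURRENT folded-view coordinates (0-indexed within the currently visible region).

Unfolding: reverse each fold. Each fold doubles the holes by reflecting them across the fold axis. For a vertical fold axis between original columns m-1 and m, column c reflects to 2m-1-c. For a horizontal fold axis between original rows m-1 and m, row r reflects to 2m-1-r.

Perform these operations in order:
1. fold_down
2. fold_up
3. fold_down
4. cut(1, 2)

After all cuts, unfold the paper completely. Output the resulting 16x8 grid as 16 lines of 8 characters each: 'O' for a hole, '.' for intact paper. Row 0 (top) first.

Answer: ..O.....
........
........
..O.....
..O.....
........
........
..O.....
..O.....
........
........
..O.....
..O.....
........
........
..O.....

Derivation:
Op 1 fold_down: fold axis h@8; visible region now rows[8,16) x cols[0,8) = 8x8
Op 2 fold_up: fold axis h@12; visible region now rows[8,12) x cols[0,8) = 4x8
Op 3 fold_down: fold axis h@10; visible region now rows[10,12) x cols[0,8) = 2x8
Op 4 cut(1, 2): punch at orig (11,2); cuts so far [(11, 2)]; region rows[10,12) x cols[0,8) = 2x8
Unfold 1 (reflect across h@10): 2 holes -> [(8, 2), (11, 2)]
Unfold 2 (reflect across h@12): 4 holes -> [(8, 2), (11, 2), (12, 2), (15, 2)]
Unfold 3 (reflect across h@8): 8 holes -> [(0, 2), (3, 2), (4, 2), (7, 2), (8, 2), (11, 2), (12, 2), (15, 2)]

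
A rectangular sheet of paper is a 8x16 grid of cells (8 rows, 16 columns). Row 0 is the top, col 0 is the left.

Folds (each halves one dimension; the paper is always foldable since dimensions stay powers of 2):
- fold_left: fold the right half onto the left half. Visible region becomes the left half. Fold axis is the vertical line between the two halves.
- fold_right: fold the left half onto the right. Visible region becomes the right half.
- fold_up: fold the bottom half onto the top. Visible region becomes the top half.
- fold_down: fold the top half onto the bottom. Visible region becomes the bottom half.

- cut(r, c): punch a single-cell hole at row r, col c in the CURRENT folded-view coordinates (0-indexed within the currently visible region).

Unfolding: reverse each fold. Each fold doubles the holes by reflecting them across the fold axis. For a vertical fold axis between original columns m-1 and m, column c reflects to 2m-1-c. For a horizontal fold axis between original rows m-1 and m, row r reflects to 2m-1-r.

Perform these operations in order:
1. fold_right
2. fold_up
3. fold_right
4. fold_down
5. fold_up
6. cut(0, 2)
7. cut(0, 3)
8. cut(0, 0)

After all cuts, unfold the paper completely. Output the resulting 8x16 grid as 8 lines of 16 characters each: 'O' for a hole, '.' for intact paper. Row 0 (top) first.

Op 1 fold_right: fold axis v@8; visible region now rows[0,8) x cols[8,16) = 8x8
Op 2 fold_up: fold axis h@4; visible region now rows[0,4) x cols[8,16) = 4x8
Op 3 fold_right: fold axis v@12; visible region now rows[0,4) x cols[12,16) = 4x4
Op 4 fold_down: fold axis h@2; visible region now rows[2,4) x cols[12,16) = 2x4
Op 5 fold_up: fold axis h@3; visible region now rows[2,3) x cols[12,16) = 1x4
Op 6 cut(0, 2): punch at orig (2,14); cuts so far [(2, 14)]; region rows[2,3) x cols[12,16) = 1x4
Op 7 cut(0, 3): punch at orig (2,15); cuts so far [(2, 14), (2, 15)]; region rows[2,3) x cols[12,16) = 1x4
Op 8 cut(0, 0): punch at orig (2,12); cuts so far [(2, 12), (2, 14), (2, 15)]; region rows[2,3) x cols[12,16) = 1x4
Unfold 1 (reflect across h@3): 6 holes -> [(2, 12), (2, 14), (2, 15), (3, 12), (3, 14), (3, 15)]
Unfold 2 (reflect across h@2): 12 holes -> [(0, 12), (0, 14), (0, 15), (1, 12), (1, 14), (1, 15), (2, 12), (2, 14), (2, 15), (3, 12), (3, 14), (3, 15)]
Unfold 3 (reflect across v@12): 24 holes -> [(0, 8), (0, 9), (0, 11), (0, 12), (0, 14), (0, 15), (1, 8), (1, 9), (1, 11), (1, 12), (1, 14), (1, 15), (2, 8), (2, 9), (2, 11), (2, 12), (2, 14), (2, 15), (3, 8), (3, 9), (3, 11), (3, 12), (3, 14), (3, 15)]
Unfold 4 (reflect across h@4): 48 holes -> [(0, 8), (0, 9), (0, 11), (0, 12), (0, 14), (0, 15), (1, 8), (1, 9), (1, 11), (1, 12), (1, 14), (1, 15), (2, 8), (2, 9), (2, 11), (2, 12), (2, 14), (2, 15), (3, 8), (3, 9), (3, 11), (3, 12), (3, 14), (3, 15), (4, 8), (4, 9), (4, 11), (4, 12), (4, 14), (4, 15), (5, 8), (5, 9), (5, 11), (5, 12), (5, 14), (5, 15), (6, 8), (6, 9), (6, 11), (6, 12), (6, 14), (6, 15), (7, 8), (7, 9), (7, 11), (7, 12), (7, 14), (7, 15)]
Unfold 5 (reflect across v@8): 96 holes -> [(0, 0), (0, 1), (0, 3), (0, 4), (0, 6), (0, 7), (0, 8), (0, 9), (0, 11), (0, 12), (0, 14), (0, 15), (1, 0), (1, 1), (1, 3), (1, 4), (1, 6), (1, 7), (1, 8), (1, 9), (1, 11), (1, 12), (1, 14), (1, 15), (2, 0), (2, 1), (2, 3), (2, 4), (2, 6), (2, 7), (2, 8), (2, 9), (2, 11), (2, 12), (2, 14), (2, 15), (3, 0), (3, 1), (3, 3), (3, 4), (3, 6), (3, 7), (3, 8), (3, 9), (3, 11), (3, 12), (3, 14), (3, 15), (4, 0), (4, 1), (4, 3), (4, 4), (4, 6), (4, 7), (4, 8), (4, 9), (4, 11), (4, 12), (4, 14), (4, 15), (5, 0), (5, 1), (5, 3), (5, 4), (5, 6), (5, 7), (5, 8), (5, 9), (5, 11), (5, 12), (5, 14), (5, 15), (6, 0), (6, 1), (6, 3), (6, 4), (6, 6), (6, 7), (6, 8), (6, 9), (6, 11), (6, 12), (6, 14), (6, 15), (7, 0), (7, 1), (7, 3), (7, 4), (7, 6), (7, 7), (7, 8), (7, 9), (7, 11), (7, 12), (7, 14), (7, 15)]

Answer: OO.OO.OOOO.OO.OO
OO.OO.OOOO.OO.OO
OO.OO.OOOO.OO.OO
OO.OO.OOOO.OO.OO
OO.OO.OOOO.OO.OO
OO.OO.OOOO.OO.OO
OO.OO.OOOO.OO.OO
OO.OO.OOOO.OO.OO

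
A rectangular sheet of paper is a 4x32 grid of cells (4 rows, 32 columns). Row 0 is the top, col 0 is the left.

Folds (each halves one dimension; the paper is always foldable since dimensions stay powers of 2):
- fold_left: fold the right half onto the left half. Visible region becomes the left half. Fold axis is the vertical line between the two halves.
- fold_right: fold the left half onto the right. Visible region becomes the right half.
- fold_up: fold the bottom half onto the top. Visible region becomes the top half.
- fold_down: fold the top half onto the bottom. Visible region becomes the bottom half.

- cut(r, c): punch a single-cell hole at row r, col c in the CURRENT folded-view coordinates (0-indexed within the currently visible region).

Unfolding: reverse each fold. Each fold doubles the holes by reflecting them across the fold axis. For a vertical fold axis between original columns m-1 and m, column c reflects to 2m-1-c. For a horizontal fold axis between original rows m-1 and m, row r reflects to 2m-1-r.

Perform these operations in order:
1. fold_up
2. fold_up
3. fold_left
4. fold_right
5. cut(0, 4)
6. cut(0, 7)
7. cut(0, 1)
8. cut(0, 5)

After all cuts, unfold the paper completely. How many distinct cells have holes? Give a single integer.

Answer: 64

Derivation:
Op 1 fold_up: fold axis h@2; visible region now rows[0,2) x cols[0,32) = 2x32
Op 2 fold_up: fold axis h@1; visible region now rows[0,1) x cols[0,32) = 1x32
Op 3 fold_left: fold axis v@16; visible region now rows[0,1) x cols[0,16) = 1x16
Op 4 fold_right: fold axis v@8; visible region now rows[0,1) x cols[8,16) = 1x8
Op 5 cut(0, 4): punch at orig (0,12); cuts so far [(0, 12)]; region rows[0,1) x cols[8,16) = 1x8
Op 6 cut(0, 7): punch at orig (0,15); cuts so far [(0, 12), (0, 15)]; region rows[0,1) x cols[8,16) = 1x8
Op 7 cut(0, 1): punch at orig (0,9); cuts so far [(0, 9), (0, 12), (0, 15)]; region rows[0,1) x cols[8,16) = 1x8
Op 8 cut(0, 5): punch at orig (0,13); cuts so far [(0, 9), (0, 12), (0, 13), (0, 15)]; region rows[0,1) x cols[8,16) = 1x8
Unfold 1 (reflect across v@8): 8 holes -> [(0, 0), (0, 2), (0, 3), (0, 6), (0, 9), (0, 12), (0, 13), (0, 15)]
Unfold 2 (reflect across v@16): 16 holes -> [(0, 0), (0, 2), (0, 3), (0, 6), (0, 9), (0, 12), (0, 13), (0, 15), (0, 16), (0, 18), (0, 19), (0, 22), (0, 25), (0, 28), (0, 29), (0, 31)]
Unfold 3 (reflect across h@1): 32 holes -> [(0, 0), (0, 2), (0, 3), (0, 6), (0, 9), (0, 12), (0, 13), (0, 15), (0, 16), (0, 18), (0, 19), (0, 22), (0, 25), (0, 28), (0, 29), (0, 31), (1, 0), (1, 2), (1, 3), (1, 6), (1, 9), (1, 12), (1, 13), (1, 15), (1, 16), (1, 18), (1, 19), (1, 22), (1, 25), (1, 28), (1, 29), (1, 31)]
Unfold 4 (reflect across h@2): 64 holes -> [(0, 0), (0, 2), (0, 3), (0, 6), (0, 9), (0, 12), (0, 13), (0, 15), (0, 16), (0, 18), (0, 19), (0, 22), (0, 25), (0, 28), (0, 29), (0, 31), (1, 0), (1, 2), (1, 3), (1, 6), (1, 9), (1, 12), (1, 13), (1, 15), (1, 16), (1, 18), (1, 19), (1, 22), (1, 25), (1, 28), (1, 29), (1, 31), (2, 0), (2, 2), (2, 3), (2, 6), (2, 9), (2, 12), (2, 13), (2, 15), (2, 16), (2, 18), (2, 19), (2, 22), (2, 25), (2, 28), (2, 29), (2, 31), (3, 0), (3, 2), (3, 3), (3, 6), (3, 9), (3, 12), (3, 13), (3, 15), (3, 16), (3, 18), (3, 19), (3, 22), (3, 25), (3, 28), (3, 29), (3, 31)]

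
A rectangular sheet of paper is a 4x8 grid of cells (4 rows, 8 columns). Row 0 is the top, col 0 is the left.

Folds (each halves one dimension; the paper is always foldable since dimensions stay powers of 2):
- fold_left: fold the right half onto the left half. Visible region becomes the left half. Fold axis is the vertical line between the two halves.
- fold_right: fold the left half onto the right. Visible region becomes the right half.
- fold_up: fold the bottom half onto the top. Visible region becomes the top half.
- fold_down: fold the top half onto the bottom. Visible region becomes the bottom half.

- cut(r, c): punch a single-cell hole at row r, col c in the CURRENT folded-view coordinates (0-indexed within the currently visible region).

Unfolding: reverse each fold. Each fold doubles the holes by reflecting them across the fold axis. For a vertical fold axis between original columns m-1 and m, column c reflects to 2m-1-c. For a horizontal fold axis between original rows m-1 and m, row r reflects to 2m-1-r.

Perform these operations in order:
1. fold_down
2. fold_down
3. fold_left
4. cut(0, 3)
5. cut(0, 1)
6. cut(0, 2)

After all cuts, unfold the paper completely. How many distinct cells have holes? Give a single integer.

Answer: 24

Derivation:
Op 1 fold_down: fold axis h@2; visible region now rows[2,4) x cols[0,8) = 2x8
Op 2 fold_down: fold axis h@3; visible region now rows[3,4) x cols[0,8) = 1x8
Op 3 fold_left: fold axis v@4; visible region now rows[3,4) x cols[0,4) = 1x4
Op 4 cut(0, 3): punch at orig (3,3); cuts so far [(3, 3)]; region rows[3,4) x cols[0,4) = 1x4
Op 5 cut(0, 1): punch at orig (3,1); cuts so far [(3, 1), (3, 3)]; region rows[3,4) x cols[0,4) = 1x4
Op 6 cut(0, 2): punch at orig (3,2); cuts so far [(3, 1), (3, 2), (3, 3)]; region rows[3,4) x cols[0,4) = 1x4
Unfold 1 (reflect across v@4): 6 holes -> [(3, 1), (3, 2), (3, 3), (3, 4), (3, 5), (3, 6)]
Unfold 2 (reflect across h@3): 12 holes -> [(2, 1), (2, 2), (2, 3), (2, 4), (2, 5), (2, 6), (3, 1), (3, 2), (3, 3), (3, 4), (3, 5), (3, 6)]
Unfold 3 (reflect across h@2): 24 holes -> [(0, 1), (0, 2), (0, 3), (0, 4), (0, 5), (0, 6), (1, 1), (1, 2), (1, 3), (1, 4), (1, 5), (1, 6), (2, 1), (2, 2), (2, 3), (2, 4), (2, 5), (2, 6), (3, 1), (3, 2), (3, 3), (3, 4), (3, 5), (3, 6)]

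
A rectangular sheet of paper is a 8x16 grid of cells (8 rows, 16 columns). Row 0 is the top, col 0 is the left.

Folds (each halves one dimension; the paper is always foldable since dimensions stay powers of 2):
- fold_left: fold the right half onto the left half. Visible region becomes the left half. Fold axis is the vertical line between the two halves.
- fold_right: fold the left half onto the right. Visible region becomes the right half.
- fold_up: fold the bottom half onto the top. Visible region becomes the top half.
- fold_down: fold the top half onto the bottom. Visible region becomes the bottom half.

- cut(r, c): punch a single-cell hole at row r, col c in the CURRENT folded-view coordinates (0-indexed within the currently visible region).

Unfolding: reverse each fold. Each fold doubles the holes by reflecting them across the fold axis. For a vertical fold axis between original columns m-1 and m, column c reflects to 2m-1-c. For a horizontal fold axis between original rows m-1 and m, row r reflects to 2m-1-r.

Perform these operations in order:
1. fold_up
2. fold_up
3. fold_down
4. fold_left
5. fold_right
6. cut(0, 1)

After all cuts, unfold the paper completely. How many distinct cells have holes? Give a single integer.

Op 1 fold_up: fold axis h@4; visible region now rows[0,4) x cols[0,16) = 4x16
Op 2 fold_up: fold axis h@2; visible region now rows[0,2) x cols[0,16) = 2x16
Op 3 fold_down: fold axis h@1; visible region now rows[1,2) x cols[0,16) = 1x16
Op 4 fold_left: fold axis v@8; visible region now rows[1,2) x cols[0,8) = 1x8
Op 5 fold_right: fold axis v@4; visible region now rows[1,2) x cols[4,8) = 1x4
Op 6 cut(0, 1): punch at orig (1,5); cuts so far [(1, 5)]; region rows[1,2) x cols[4,8) = 1x4
Unfold 1 (reflect across v@4): 2 holes -> [(1, 2), (1, 5)]
Unfold 2 (reflect across v@8): 4 holes -> [(1, 2), (1, 5), (1, 10), (1, 13)]
Unfold 3 (reflect across h@1): 8 holes -> [(0, 2), (0, 5), (0, 10), (0, 13), (1, 2), (1, 5), (1, 10), (1, 13)]
Unfold 4 (reflect across h@2): 16 holes -> [(0, 2), (0, 5), (0, 10), (0, 13), (1, 2), (1, 5), (1, 10), (1, 13), (2, 2), (2, 5), (2, 10), (2, 13), (3, 2), (3, 5), (3, 10), (3, 13)]
Unfold 5 (reflect across h@4): 32 holes -> [(0, 2), (0, 5), (0, 10), (0, 13), (1, 2), (1, 5), (1, 10), (1, 13), (2, 2), (2, 5), (2, 10), (2, 13), (3, 2), (3, 5), (3, 10), (3, 13), (4, 2), (4, 5), (4, 10), (4, 13), (5, 2), (5, 5), (5, 10), (5, 13), (6, 2), (6, 5), (6, 10), (6, 13), (7, 2), (7, 5), (7, 10), (7, 13)]

Answer: 32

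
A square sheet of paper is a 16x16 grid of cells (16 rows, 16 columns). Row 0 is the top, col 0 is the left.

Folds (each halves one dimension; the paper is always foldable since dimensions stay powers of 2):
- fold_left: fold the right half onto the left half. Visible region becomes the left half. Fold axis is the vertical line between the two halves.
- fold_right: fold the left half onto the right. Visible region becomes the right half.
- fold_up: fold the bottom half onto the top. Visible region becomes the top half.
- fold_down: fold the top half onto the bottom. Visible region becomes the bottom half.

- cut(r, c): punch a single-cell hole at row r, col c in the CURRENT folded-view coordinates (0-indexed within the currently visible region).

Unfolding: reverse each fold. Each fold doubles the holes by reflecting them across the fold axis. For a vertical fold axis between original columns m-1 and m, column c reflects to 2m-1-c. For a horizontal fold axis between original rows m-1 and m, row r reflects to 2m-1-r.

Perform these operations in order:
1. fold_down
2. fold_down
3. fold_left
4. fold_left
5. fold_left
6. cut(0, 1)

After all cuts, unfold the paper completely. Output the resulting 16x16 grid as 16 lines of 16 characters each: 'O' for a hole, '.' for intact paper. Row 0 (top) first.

Op 1 fold_down: fold axis h@8; visible region now rows[8,16) x cols[0,16) = 8x16
Op 2 fold_down: fold axis h@12; visible region now rows[12,16) x cols[0,16) = 4x16
Op 3 fold_left: fold axis v@8; visible region now rows[12,16) x cols[0,8) = 4x8
Op 4 fold_left: fold axis v@4; visible region now rows[12,16) x cols[0,4) = 4x4
Op 5 fold_left: fold axis v@2; visible region now rows[12,16) x cols[0,2) = 4x2
Op 6 cut(0, 1): punch at orig (12,1); cuts so far [(12, 1)]; region rows[12,16) x cols[0,2) = 4x2
Unfold 1 (reflect across v@2): 2 holes -> [(12, 1), (12, 2)]
Unfold 2 (reflect across v@4): 4 holes -> [(12, 1), (12, 2), (12, 5), (12, 6)]
Unfold 3 (reflect across v@8): 8 holes -> [(12, 1), (12, 2), (12, 5), (12, 6), (12, 9), (12, 10), (12, 13), (12, 14)]
Unfold 4 (reflect across h@12): 16 holes -> [(11, 1), (11, 2), (11, 5), (11, 6), (11, 9), (11, 10), (11, 13), (11, 14), (12, 1), (12, 2), (12, 5), (12, 6), (12, 9), (12, 10), (12, 13), (12, 14)]
Unfold 5 (reflect across h@8): 32 holes -> [(3, 1), (3, 2), (3, 5), (3, 6), (3, 9), (3, 10), (3, 13), (3, 14), (4, 1), (4, 2), (4, 5), (4, 6), (4, 9), (4, 10), (4, 13), (4, 14), (11, 1), (11, 2), (11, 5), (11, 6), (11, 9), (11, 10), (11, 13), (11, 14), (12, 1), (12, 2), (12, 5), (12, 6), (12, 9), (12, 10), (12, 13), (12, 14)]

Answer: ................
................
................
.OO..OO..OO..OO.
.OO..OO..OO..OO.
................
................
................
................
................
................
.OO..OO..OO..OO.
.OO..OO..OO..OO.
................
................
................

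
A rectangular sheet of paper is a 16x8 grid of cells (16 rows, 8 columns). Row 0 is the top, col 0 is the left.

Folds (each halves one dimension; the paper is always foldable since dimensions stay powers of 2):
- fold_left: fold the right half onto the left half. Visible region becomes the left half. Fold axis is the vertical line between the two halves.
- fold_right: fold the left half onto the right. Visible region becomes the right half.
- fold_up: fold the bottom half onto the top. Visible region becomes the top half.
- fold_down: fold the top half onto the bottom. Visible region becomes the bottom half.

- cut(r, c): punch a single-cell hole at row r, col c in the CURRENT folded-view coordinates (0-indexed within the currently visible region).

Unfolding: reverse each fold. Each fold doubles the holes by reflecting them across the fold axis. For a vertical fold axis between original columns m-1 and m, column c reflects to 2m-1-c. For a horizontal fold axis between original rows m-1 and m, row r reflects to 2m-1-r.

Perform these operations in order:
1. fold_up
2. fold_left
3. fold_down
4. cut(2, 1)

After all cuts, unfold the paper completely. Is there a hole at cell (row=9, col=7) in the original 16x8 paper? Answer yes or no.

Op 1 fold_up: fold axis h@8; visible region now rows[0,8) x cols[0,8) = 8x8
Op 2 fold_left: fold axis v@4; visible region now rows[0,8) x cols[0,4) = 8x4
Op 3 fold_down: fold axis h@4; visible region now rows[4,8) x cols[0,4) = 4x4
Op 4 cut(2, 1): punch at orig (6,1); cuts so far [(6, 1)]; region rows[4,8) x cols[0,4) = 4x4
Unfold 1 (reflect across h@4): 2 holes -> [(1, 1), (6, 1)]
Unfold 2 (reflect across v@4): 4 holes -> [(1, 1), (1, 6), (6, 1), (6, 6)]
Unfold 3 (reflect across h@8): 8 holes -> [(1, 1), (1, 6), (6, 1), (6, 6), (9, 1), (9, 6), (14, 1), (14, 6)]
Holes: [(1, 1), (1, 6), (6, 1), (6, 6), (9, 1), (9, 6), (14, 1), (14, 6)]

Answer: no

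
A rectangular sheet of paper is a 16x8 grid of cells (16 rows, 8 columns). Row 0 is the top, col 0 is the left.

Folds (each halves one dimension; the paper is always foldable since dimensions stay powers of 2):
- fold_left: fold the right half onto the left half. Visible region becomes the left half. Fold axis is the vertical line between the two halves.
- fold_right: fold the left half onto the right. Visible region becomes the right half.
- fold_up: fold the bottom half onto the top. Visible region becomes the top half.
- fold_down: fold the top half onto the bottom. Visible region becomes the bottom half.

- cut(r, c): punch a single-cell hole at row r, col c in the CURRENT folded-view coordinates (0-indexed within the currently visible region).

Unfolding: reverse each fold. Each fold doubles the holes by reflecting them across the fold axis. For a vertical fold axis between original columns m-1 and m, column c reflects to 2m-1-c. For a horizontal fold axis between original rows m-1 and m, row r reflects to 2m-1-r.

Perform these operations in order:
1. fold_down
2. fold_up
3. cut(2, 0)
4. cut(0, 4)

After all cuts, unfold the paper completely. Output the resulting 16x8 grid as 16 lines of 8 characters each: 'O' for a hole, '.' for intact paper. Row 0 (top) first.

Op 1 fold_down: fold axis h@8; visible region now rows[8,16) x cols[0,8) = 8x8
Op 2 fold_up: fold axis h@12; visible region now rows[8,12) x cols[0,8) = 4x8
Op 3 cut(2, 0): punch at orig (10,0); cuts so far [(10, 0)]; region rows[8,12) x cols[0,8) = 4x8
Op 4 cut(0, 4): punch at orig (8,4); cuts so far [(8, 4), (10, 0)]; region rows[8,12) x cols[0,8) = 4x8
Unfold 1 (reflect across h@12): 4 holes -> [(8, 4), (10, 0), (13, 0), (15, 4)]
Unfold 2 (reflect across h@8): 8 holes -> [(0, 4), (2, 0), (5, 0), (7, 4), (8, 4), (10, 0), (13, 0), (15, 4)]

Answer: ....O...
........
O.......
........
........
O.......
........
....O...
....O...
........
O.......
........
........
O.......
........
....O...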